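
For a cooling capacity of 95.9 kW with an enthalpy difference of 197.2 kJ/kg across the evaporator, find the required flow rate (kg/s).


m_dot = Q / dh
m_dot = 95.9 / 197.2
m_dot = 0.4863 kg/s

0.4863


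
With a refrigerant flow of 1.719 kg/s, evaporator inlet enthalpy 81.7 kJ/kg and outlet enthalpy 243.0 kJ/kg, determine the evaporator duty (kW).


dh = 243.0 - 81.7 = 161.3 kJ/kg
Q_evap = m_dot * dh = 1.719 * 161.3
Q_evap = 277.27 kW

277.27


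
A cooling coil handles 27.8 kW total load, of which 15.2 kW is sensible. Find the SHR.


SHR = Q_sensible / Q_total
SHR = 15.2 / 27.8
SHR = 0.547

0.547


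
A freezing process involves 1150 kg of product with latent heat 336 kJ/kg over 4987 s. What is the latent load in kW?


Q_lat = m * h_fg / t
Q_lat = 1150 * 336 / 4987
Q_lat = 77.48 kW

77.48


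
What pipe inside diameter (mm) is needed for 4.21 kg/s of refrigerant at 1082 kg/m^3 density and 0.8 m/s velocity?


A = m_dot / (rho * v) = 4.21 / (1082 * 0.8) = 0.004863678373 m^2
d = sqrt(4*A/pi) * 1000
d = 78.7 mm

78.7


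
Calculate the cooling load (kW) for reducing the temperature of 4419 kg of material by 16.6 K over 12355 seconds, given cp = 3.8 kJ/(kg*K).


Q = m * cp * dT / t
Q = 4419 * 3.8 * 16.6 / 12355
Q = 22.562 kW

22.562


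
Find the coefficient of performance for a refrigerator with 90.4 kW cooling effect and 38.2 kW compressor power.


COP = Q_evap / W
COP = 90.4 / 38.2
COP = 2.366

2.366


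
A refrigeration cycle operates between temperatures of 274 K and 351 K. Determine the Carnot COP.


dT = 351 - 274 = 77 K
COP_carnot = T_cold / dT = 274 / 77
COP_carnot = 3.558

3.558


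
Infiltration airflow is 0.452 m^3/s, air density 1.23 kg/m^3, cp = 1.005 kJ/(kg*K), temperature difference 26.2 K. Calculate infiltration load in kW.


Q = V_dot * rho * cp * dT
Q = 0.452 * 1.23 * 1.005 * 26.2
Q = 14.639 kW

14.639


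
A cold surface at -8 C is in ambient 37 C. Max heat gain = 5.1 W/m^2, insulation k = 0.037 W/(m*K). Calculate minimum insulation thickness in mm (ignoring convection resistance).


dT = 37 - (-8) = 45 K
thickness = k * dT / q_max * 1000
thickness = 0.037 * 45 / 5.1 * 1000
thickness = 326.5 mm

326.5


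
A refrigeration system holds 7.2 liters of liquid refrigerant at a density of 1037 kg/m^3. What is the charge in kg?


Charge = V * rho / 1000
Charge = 7.2 * 1037 / 1000
Charge = 7.47 kg

7.47


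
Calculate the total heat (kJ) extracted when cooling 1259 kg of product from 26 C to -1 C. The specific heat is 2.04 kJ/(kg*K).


dT = 26 - (-1) = 27 K
Q = m * cp * dT = 1259 * 2.04 * 27
Q = 69346 kJ

69346


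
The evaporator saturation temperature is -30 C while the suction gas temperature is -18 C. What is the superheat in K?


Superheat = T_suction - T_evap
Superheat = -18 - (-30)
Superheat = 12 K

12


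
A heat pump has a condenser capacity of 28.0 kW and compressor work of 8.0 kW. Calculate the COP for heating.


COP_hp = Q_cond / W
COP_hp = 28.0 / 8.0
COP_hp = 3.5

3.5


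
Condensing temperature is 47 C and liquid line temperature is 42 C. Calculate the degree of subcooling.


Subcooling = T_cond - T_liquid
Subcooling = 47 - 42
Subcooling = 5 K

5


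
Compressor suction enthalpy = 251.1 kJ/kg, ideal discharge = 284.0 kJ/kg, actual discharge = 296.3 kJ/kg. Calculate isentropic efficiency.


dh_ideal = 284.0 - 251.1 = 32.9 kJ/kg
dh_actual = 296.3 - 251.1 = 45.2 kJ/kg
eta_s = dh_ideal / dh_actual = 32.9 / 45.2
eta_s = 0.7279

0.7279


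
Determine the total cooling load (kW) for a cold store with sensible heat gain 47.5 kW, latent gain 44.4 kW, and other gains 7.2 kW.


Q_total = Q_s + Q_l + Q_misc
Q_total = 47.5 + 44.4 + 7.2
Q_total = 99.1 kW

99.1


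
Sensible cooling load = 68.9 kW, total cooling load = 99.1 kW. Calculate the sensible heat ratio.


SHR = Q_sensible / Q_total
SHR = 68.9 / 99.1
SHR = 0.695

0.695


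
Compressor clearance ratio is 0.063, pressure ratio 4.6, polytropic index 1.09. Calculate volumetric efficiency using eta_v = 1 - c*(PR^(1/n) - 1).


PR^(1/n) = 4.6^(1/1.09) = 4.05540944
eta_v = 1 - 0.063 * (4.05540944 - 1)
eta_v = 0.8075

0.8075


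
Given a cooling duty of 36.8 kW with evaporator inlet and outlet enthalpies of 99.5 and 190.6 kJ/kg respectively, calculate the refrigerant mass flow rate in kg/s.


dh = 190.6 - 99.5 = 91.1 kJ/kg
m_dot = Q / dh = 36.8 / 91.1 = 0.404 kg/s

0.404


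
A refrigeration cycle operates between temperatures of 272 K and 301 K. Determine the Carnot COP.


dT = 301 - 272 = 29 K
COP_carnot = T_cold / dT = 272 / 29
COP_carnot = 9.379

9.379


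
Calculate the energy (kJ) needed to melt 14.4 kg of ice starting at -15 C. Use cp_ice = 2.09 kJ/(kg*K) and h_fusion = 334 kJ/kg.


Sensible heat = cp * dT = 2.09 * 15 = 31.35 kJ/kg
Total per kg = 31.35 + 334 = 365.35 kJ/kg
Q = m * total = 14.4 * 365.35
Q = 5261.0 kJ

5261.0


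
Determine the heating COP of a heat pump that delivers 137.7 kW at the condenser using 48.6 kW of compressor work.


COP_hp = Q_cond / W
COP_hp = 137.7 / 48.6
COP_hp = 2.833

2.833


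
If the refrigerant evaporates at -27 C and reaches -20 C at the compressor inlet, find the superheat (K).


Superheat = T_suction - T_evap
Superheat = -20 - (-27)
Superheat = 7 K

7


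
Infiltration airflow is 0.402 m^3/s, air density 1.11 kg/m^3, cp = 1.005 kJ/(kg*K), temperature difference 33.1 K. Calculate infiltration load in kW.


Q = V_dot * rho * cp * dT
Q = 0.402 * 1.11 * 1.005 * 33.1
Q = 14.844 kW

14.844


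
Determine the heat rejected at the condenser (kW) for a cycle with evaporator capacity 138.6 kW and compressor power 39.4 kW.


Q_cond = Q_evap + W
Q_cond = 138.6 + 39.4
Q_cond = 178.0 kW

178.0


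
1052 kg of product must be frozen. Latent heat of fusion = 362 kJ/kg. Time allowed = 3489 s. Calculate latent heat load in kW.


Q_lat = m * h_fg / t
Q_lat = 1052 * 362 / 3489
Q_lat = 109.15 kW

109.15


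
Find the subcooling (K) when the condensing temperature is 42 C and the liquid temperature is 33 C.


Subcooling = T_cond - T_liquid
Subcooling = 42 - 33
Subcooling = 9 K

9


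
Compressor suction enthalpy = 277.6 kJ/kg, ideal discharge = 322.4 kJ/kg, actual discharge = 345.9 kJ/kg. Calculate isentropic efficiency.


dh_ideal = 322.4 - 277.6 = 44.8 kJ/kg
dh_actual = 345.9 - 277.6 = 68.3 kJ/kg
eta_s = dh_ideal / dh_actual = 44.8 / 68.3
eta_s = 0.6559

0.6559


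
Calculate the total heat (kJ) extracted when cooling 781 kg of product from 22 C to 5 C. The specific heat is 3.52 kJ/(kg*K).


dT = 22 - (5) = 17 K
Q = m * cp * dT = 781 * 3.52 * 17
Q = 46735 kJ

46735


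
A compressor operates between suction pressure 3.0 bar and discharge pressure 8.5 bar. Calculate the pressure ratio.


PR = P_high / P_low
PR = 8.5 / 3.0
PR = 2.833

2.833


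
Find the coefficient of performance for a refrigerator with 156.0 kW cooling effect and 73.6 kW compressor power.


COP = Q_evap / W
COP = 156.0 / 73.6
COP = 2.12

2.12


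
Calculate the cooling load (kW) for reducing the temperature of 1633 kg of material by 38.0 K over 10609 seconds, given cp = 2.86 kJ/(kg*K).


Q = m * cp * dT / t
Q = 1633 * 2.86 * 38.0 / 10609
Q = 16.729 kW

16.729


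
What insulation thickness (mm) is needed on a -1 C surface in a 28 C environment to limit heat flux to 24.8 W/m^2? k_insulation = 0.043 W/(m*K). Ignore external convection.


dT = 28 - (-1) = 29 K
thickness = k * dT / q_max * 1000
thickness = 0.043 * 29 / 24.8 * 1000
thickness = 50.3 mm

50.3


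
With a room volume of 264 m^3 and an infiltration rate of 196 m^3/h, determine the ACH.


ACH = flow / volume
ACH = 196 / 264
ACH = 0.742

0.742


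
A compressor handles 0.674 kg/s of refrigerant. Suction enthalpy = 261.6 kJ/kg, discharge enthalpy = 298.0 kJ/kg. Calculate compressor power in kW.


dh = 298.0 - 261.6 = 36.4 kJ/kg
W = m_dot * dh = 0.674 * 36.4 = 24.53 kW

24.53


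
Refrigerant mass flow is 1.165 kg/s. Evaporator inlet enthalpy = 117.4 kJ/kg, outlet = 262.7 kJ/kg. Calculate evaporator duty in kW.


dh = 262.7 - 117.4 = 145.3 kJ/kg
Q_evap = m_dot * dh = 1.165 * 145.3
Q_evap = 169.27 kW

169.27


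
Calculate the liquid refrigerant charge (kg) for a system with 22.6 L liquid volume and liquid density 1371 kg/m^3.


Charge = V * rho / 1000
Charge = 22.6 * 1371 / 1000
Charge = 30.98 kg

30.98


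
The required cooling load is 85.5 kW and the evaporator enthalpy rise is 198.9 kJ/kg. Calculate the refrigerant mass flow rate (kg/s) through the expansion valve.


m_dot = Q / dh
m_dot = 85.5 / 198.9
m_dot = 0.4299 kg/s

0.4299


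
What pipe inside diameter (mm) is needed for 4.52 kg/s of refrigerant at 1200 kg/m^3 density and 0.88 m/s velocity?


A = m_dot / (rho * v) = 4.52 / (1200 * 0.88) = 0.00428030303 m^2
d = sqrt(4*A/pi) * 1000
d = 73.8 mm

73.8


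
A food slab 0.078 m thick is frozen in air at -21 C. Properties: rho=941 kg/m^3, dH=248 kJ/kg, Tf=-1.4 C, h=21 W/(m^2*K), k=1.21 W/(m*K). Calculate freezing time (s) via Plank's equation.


dT = -1.4 - (-21) = 19.6 K
term1 = a/(2h) = 0.078/(2*21) = 0.001857142857
term2 = a^2/(8k) = 0.078^2/(8*1.21) = 0.0006285123967
t = rho*dH*1000/dT * (term1 + term2)
t = 941*248*1000/19.6 * (0.001857142857 + 0.0006285123967)
t = 29596 s

29596


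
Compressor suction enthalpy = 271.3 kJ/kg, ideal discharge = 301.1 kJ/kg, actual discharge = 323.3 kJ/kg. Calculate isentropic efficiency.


dh_ideal = 301.1 - 271.3 = 29.8 kJ/kg
dh_actual = 323.3 - 271.3 = 52.0 kJ/kg
eta_s = dh_ideal / dh_actual = 29.8 / 52.0
eta_s = 0.5731

0.5731


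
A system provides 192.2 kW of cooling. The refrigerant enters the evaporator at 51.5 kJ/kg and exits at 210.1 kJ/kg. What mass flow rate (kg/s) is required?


dh = 210.1 - 51.5 = 158.6 kJ/kg
m_dot = Q / dh = 192.2 / 158.6 = 1.2119 kg/s

1.2119


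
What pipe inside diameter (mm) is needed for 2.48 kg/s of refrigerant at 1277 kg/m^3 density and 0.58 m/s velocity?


A = m_dot / (rho * v) = 2.48 / (1277 * 0.58) = 0.003348364972 m^2
d = sqrt(4*A/pi) * 1000
d = 65.3 mm

65.3


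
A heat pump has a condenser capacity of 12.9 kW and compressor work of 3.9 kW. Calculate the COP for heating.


COP_hp = Q_cond / W
COP_hp = 12.9 / 3.9
COP_hp = 3.308

3.308


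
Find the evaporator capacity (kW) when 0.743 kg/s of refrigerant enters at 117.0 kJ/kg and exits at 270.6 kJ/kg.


dh = 270.6 - 117.0 = 153.6 kJ/kg
Q_evap = m_dot * dh = 0.743 * 153.6
Q_evap = 114.12 kW

114.12


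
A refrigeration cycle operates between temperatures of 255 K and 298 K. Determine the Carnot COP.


dT = 298 - 255 = 43 K
COP_carnot = T_cold / dT = 255 / 43
COP_carnot = 5.93

5.93


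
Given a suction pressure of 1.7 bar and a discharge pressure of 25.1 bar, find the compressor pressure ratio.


PR = P_high / P_low
PR = 25.1 / 1.7
PR = 14.765

14.765


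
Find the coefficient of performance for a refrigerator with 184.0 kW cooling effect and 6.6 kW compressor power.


COP = Q_evap / W
COP = 184.0 / 6.6
COP = 27.879

27.879


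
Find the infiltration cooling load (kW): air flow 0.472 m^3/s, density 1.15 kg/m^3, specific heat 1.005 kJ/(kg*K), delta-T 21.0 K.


Q = V_dot * rho * cp * dT
Q = 0.472 * 1.15 * 1.005 * 21.0
Q = 11.456 kW

11.456


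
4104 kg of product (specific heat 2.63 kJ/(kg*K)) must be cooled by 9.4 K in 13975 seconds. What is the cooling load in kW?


Q = m * cp * dT / t
Q = 4104 * 2.63 * 9.4 / 13975
Q = 7.26 kW

7.26


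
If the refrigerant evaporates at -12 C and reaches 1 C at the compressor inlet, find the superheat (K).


Superheat = T_suction - T_evap
Superheat = 1 - (-12)
Superheat = 13 K

13


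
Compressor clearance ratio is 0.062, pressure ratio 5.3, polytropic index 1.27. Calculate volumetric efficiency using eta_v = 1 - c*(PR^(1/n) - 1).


PR^(1/n) = 5.3^(1/1.27) = 3.71788507
eta_v = 1 - 0.062 * (3.71788507 - 1)
eta_v = 0.8315

0.8315


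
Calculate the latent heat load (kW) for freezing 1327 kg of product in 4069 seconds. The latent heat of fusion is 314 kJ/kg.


Q_lat = m * h_fg / t
Q_lat = 1327 * 314 / 4069
Q_lat = 102.4 kW

102.4


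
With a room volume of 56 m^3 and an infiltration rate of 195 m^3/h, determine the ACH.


ACH = flow / volume
ACH = 195 / 56
ACH = 3.482

3.482


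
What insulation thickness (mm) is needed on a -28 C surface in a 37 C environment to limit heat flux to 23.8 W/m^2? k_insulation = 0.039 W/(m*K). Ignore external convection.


dT = 37 - (-28) = 65 K
thickness = k * dT / q_max * 1000
thickness = 0.039 * 65 / 23.8 * 1000
thickness = 106.5 mm

106.5


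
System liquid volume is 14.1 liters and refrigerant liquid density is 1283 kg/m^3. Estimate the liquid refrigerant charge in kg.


Charge = V * rho / 1000
Charge = 14.1 * 1283 / 1000
Charge = 18.09 kg

18.09


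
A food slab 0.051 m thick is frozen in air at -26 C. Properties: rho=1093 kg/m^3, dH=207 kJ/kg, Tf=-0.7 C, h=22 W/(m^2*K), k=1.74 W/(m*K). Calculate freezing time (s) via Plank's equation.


dT = -0.7 - (-26) = 25.3 K
term1 = a/(2h) = 0.051/(2*22) = 0.001159090909
term2 = a^2/(8k) = 0.051^2/(8*1.74) = 0.0001868534483
t = rho*dH*1000/dT * (term1 + term2)
t = 1093*207*1000/25.3 * (0.001159090909 + 0.0001868534483)
t = 12036 s

12036


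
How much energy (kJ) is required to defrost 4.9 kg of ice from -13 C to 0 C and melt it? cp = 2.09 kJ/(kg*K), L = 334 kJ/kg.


Sensible heat = cp * dT = 2.09 * 13 = 27.17 kJ/kg
Total per kg = 27.17 + 334 = 361.17 kJ/kg
Q = m * total = 4.9 * 361.17
Q = 1769.7 kJ

1769.7


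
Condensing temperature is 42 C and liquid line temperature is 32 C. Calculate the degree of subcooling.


Subcooling = T_cond - T_liquid
Subcooling = 42 - 32
Subcooling = 10 K

10


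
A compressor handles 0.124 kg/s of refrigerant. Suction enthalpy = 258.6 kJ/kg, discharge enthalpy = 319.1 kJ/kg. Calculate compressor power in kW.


dh = 319.1 - 258.6 = 60.5 kJ/kg
W = m_dot * dh = 0.124 * 60.5 = 7.5 kW

7.5


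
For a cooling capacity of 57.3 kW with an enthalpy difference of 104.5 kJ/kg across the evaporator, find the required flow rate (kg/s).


m_dot = Q / dh
m_dot = 57.3 / 104.5
m_dot = 0.5483 kg/s

0.5483


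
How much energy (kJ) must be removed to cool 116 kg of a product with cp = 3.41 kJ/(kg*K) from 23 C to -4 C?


dT = 23 - (-4) = 27 K
Q = m * cp * dT = 116 * 3.41 * 27
Q = 10680 kJ

10680


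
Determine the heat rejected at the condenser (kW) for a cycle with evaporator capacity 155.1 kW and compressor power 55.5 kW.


Q_cond = Q_evap + W
Q_cond = 155.1 + 55.5
Q_cond = 210.6 kW

210.6


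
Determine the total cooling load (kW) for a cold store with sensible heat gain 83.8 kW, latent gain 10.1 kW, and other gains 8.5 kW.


Q_total = Q_s + Q_l + Q_misc
Q_total = 83.8 + 10.1 + 8.5
Q_total = 102.4 kW

102.4


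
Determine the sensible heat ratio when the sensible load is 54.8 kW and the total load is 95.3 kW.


SHR = Q_sensible / Q_total
SHR = 54.8 / 95.3
SHR = 0.575

0.575


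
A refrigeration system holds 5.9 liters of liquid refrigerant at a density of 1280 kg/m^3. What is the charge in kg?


Charge = V * rho / 1000
Charge = 5.9 * 1280 / 1000
Charge = 7.55 kg

7.55


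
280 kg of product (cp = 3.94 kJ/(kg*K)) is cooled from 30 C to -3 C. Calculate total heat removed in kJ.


dT = 30 - (-3) = 33 K
Q = m * cp * dT = 280 * 3.94 * 33
Q = 36406 kJ

36406


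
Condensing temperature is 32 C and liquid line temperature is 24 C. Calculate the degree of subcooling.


Subcooling = T_cond - T_liquid
Subcooling = 32 - 24
Subcooling = 8 K

8


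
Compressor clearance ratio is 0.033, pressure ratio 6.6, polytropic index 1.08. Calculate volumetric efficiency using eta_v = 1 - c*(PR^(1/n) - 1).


PR^(1/n) = 6.6^(1/1.08) = 5.73900995
eta_v = 1 - 0.033 * (5.73900995 - 1)
eta_v = 0.8436

0.8436


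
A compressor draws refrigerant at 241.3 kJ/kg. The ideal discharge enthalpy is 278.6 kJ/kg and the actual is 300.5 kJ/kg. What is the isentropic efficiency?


dh_ideal = 278.6 - 241.3 = 37.3 kJ/kg
dh_actual = 300.5 - 241.3 = 59.2 kJ/kg
eta_s = dh_ideal / dh_actual = 37.3 / 59.2
eta_s = 0.6301

0.6301


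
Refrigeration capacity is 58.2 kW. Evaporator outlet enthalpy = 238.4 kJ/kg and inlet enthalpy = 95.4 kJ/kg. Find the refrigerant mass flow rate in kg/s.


dh = 238.4 - 95.4 = 143.0 kJ/kg
m_dot = Q / dh = 58.2 / 143.0 = 0.407 kg/s

0.407


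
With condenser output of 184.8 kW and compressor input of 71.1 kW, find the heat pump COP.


COP_hp = Q_cond / W
COP_hp = 184.8 / 71.1
COP_hp = 2.599

2.599


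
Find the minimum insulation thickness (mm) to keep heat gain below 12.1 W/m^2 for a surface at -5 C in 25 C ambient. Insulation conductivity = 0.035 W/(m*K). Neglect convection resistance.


dT = 25 - (-5) = 30 K
thickness = k * dT / q_max * 1000
thickness = 0.035 * 30 / 12.1 * 1000
thickness = 86.8 mm

86.8


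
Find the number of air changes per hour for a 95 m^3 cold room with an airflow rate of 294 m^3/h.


ACH = flow / volume
ACH = 294 / 95
ACH = 3.095

3.095


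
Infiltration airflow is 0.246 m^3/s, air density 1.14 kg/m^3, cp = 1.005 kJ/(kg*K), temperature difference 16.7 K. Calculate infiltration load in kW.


Q = V_dot * rho * cp * dT
Q = 0.246 * 1.14 * 1.005 * 16.7
Q = 4.707 kW

4.707


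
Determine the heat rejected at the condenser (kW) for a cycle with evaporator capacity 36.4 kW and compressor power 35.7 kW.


Q_cond = Q_evap + W
Q_cond = 36.4 + 35.7
Q_cond = 72.1 kW

72.1


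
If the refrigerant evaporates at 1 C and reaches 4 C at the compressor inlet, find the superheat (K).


Superheat = T_suction - T_evap
Superheat = 4 - (1)
Superheat = 3 K

3


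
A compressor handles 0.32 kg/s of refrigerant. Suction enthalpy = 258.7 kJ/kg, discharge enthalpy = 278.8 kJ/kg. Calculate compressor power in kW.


dh = 278.8 - 258.7 = 20.1 kJ/kg
W = m_dot * dh = 0.32 * 20.1 = 6.43 kW

6.43


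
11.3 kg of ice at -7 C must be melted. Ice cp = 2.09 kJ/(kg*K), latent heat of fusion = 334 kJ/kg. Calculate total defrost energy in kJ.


Sensible heat = cp * dT = 2.09 * 7 = 14.63 kJ/kg
Total per kg = 14.63 + 334 = 348.63 kJ/kg
Q = m * total = 11.3 * 348.63
Q = 3939.5 kJ

3939.5


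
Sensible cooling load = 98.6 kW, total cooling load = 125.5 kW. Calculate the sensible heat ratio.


SHR = Q_sensible / Q_total
SHR = 98.6 / 125.5
SHR = 0.786

0.786


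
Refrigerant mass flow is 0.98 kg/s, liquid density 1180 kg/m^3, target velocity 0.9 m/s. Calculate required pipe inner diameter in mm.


A = m_dot / (rho * v) = 0.98 / (1180 * 0.9) = 0.000922787194 m^2
d = sqrt(4*A/pi) * 1000
d = 34.3 mm

34.3


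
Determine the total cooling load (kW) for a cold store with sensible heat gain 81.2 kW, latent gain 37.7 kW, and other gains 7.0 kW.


Q_total = Q_s + Q_l + Q_misc
Q_total = 81.2 + 37.7 + 7.0
Q_total = 125.9 kW

125.9


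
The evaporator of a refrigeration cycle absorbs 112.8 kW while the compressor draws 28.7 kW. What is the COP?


COP = Q_evap / W
COP = 112.8 / 28.7
COP = 3.93

3.93


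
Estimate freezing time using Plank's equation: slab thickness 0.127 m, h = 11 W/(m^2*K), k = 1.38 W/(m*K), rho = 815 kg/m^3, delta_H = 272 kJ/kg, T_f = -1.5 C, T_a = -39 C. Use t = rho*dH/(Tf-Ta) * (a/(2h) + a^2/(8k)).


dT = -1.5 - (-39) = 37.5 K
term1 = a/(2h) = 0.127/(2*11) = 0.005772727273
term2 = a^2/(8k) = 0.127^2/(8*1.38) = 0.001460960145
t = rho*dH*1000/dT * (term1 + term2)
t = 815*272*1000/37.5 * (0.005772727273 + 0.001460960145)
t = 42762 s

42762


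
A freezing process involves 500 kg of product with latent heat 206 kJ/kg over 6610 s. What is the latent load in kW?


Q_lat = m * h_fg / t
Q_lat = 500 * 206 / 6610
Q_lat = 15.58 kW

15.58


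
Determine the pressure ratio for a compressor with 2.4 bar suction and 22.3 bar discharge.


PR = P_high / P_low
PR = 22.3 / 2.4
PR = 9.292

9.292


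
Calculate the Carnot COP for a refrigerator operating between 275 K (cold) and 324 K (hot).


dT = 324 - 275 = 49 K
COP_carnot = T_cold / dT = 275 / 49
COP_carnot = 5.612

5.612


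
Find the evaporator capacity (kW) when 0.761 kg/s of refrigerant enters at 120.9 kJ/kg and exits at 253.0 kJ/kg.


dh = 253.0 - 120.9 = 132.1 kJ/kg
Q_evap = m_dot * dh = 0.761 * 132.1
Q_evap = 100.53 kW

100.53


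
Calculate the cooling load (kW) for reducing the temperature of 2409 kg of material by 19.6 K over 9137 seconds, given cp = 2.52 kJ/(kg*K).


Q = m * cp * dT / t
Q = 2409 * 2.52 * 19.6 / 9137
Q = 13.022 kW

13.022


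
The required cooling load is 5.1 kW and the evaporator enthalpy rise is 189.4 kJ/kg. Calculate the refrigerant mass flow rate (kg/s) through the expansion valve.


m_dot = Q / dh
m_dot = 5.1 / 189.4
m_dot = 0.0269 kg/s

0.0269


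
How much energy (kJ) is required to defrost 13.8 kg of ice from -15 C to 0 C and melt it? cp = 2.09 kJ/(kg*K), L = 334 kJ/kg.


Sensible heat = cp * dT = 2.09 * 15 = 31.35 kJ/kg
Total per kg = 31.35 + 334 = 365.35 kJ/kg
Q = m * total = 13.8 * 365.35
Q = 5041.8 kJ

5041.8


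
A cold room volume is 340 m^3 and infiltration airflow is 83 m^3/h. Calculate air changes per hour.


ACH = flow / volume
ACH = 83 / 340
ACH = 0.244

0.244


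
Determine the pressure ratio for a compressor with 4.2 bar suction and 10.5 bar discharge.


PR = P_high / P_low
PR = 10.5 / 4.2
PR = 2.5

2.5


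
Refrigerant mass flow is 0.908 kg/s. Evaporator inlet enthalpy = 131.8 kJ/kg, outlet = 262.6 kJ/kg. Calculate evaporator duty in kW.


dh = 262.6 - 131.8 = 130.8 kJ/kg
Q_evap = m_dot * dh = 0.908 * 130.8
Q_evap = 118.77 kW

118.77


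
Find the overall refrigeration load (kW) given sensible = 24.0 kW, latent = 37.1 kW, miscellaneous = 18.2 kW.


Q_total = Q_s + Q_l + Q_misc
Q_total = 24.0 + 37.1 + 18.2
Q_total = 79.3 kW

79.3


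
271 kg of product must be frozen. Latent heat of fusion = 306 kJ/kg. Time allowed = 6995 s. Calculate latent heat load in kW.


Q_lat = m * h_fg / t
Q_lat = 271 * 306 / 6995
Q_lat = 11.86 kW

11.86


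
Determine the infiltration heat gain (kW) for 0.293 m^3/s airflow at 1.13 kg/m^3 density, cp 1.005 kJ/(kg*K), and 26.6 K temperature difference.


Q = V_dot * rho * cp * dT
Q = 0.293 * 1.13 * 1.005 * 26.6
Q = 8.851 kW

8.851


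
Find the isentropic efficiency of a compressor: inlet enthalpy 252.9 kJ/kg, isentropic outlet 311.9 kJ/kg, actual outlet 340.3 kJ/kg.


dh_ideal = 311.9 - 252.9 = 59.0 kJ/kg
dh_actual = 340.3 - 252.9 = 87.4 kJ/kg
eta_s = dh_ideal / dh_actual = 59.0 / 87.4
eta_s = 0.6751

0.6751


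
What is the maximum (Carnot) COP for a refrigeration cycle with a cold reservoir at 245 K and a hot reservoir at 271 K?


dT = 271 - 245 = 26 K
COP_carnot = T_cold / dT = 245 / 26
COP_carnot = 9.423

9.423


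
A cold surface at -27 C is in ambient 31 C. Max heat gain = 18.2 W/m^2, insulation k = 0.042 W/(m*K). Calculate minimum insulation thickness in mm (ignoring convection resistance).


dT = 31 - (-27) = 58 K
thickness = k * dT / q_max * 1000
thickness = 0.042 * 58 / 18.2 * 1000
thickness = 133.8 mm

133.8


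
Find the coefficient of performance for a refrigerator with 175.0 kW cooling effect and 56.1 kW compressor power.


COP = Q_evap / W
COP = 175.0 / 56.1
COP = 3.119

3.119


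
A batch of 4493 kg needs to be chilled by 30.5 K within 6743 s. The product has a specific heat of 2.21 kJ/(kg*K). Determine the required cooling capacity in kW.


Q = m * cp * dT / t
Q = 4493 * 2.21 * 30.5 / 6743
Q = 44.913 kW

44.913


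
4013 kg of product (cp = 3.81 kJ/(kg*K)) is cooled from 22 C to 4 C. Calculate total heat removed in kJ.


dT = 22 - (4) = 18 K
Q = m * cp * dT = 4013 * 3.81 * 18
Q = 275212 kJ

275212


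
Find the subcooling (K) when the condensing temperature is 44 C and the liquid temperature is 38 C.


Subcooling = T_cond - T_liquid
Subcooling = 44 - 38
Subcooling = 6 K

6


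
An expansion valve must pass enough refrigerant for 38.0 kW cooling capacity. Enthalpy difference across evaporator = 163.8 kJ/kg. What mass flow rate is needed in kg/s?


m_dot = Q / dh
m_dot = 38.0 / 163.8
m_dot = 0.232 kg/s

0.232


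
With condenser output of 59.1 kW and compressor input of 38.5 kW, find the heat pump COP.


COP_hp = Q_cond / W
COP_hp = 59.1 / 38.5
COP_hp = 1.535

1.535


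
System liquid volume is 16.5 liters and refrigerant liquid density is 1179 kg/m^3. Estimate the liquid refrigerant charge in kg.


Charge = V * rho / 1000
Charge = 16.5 * 1179 / 1000
Charge = 19.45 kg

19.45


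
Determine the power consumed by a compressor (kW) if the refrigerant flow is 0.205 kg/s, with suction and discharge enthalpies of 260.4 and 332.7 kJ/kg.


dh = 332.7 - 260.4 = 72.3 kJ/kg
W = m_dot * dh = 0.205 * 72.3 = 14.82 kW

14.82


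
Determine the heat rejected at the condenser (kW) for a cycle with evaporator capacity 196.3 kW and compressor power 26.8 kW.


Q_cond = Q_evap + W
Q_cond = 196.3 + 26.8
Q_cond = 223.1 kW

223.1


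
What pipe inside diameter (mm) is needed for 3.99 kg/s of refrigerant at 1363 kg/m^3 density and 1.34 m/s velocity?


A = m_dot / (rho * v) = 3.99 / (1363 * 1.34) = 0.00218460157 m^2
d = sqrt(4*A/pi) * 1000
d = 52.7 mm

52.7


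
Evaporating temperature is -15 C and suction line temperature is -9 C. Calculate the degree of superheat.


Superheat = T_suction - T_evap
Superheat = -9 - (-15)
Superheat = 6 K

6


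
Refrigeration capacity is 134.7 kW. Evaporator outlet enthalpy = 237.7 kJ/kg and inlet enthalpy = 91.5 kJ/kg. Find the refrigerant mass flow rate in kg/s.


dh = 237.7 - 91.5 = 146.2 kJ/kg
m_dot = Q / dh = 134.7 / 146.2 = 0.9213 kg/s

0.9213


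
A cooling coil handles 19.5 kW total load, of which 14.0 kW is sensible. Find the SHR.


SHR = Q_sensible / Q_total
SHR = 14.0 / 19.5
SHR = 0.718

0.718


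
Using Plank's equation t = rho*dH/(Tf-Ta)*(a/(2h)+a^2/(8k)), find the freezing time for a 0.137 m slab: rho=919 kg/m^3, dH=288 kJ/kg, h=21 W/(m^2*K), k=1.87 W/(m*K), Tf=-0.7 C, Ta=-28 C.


dT = -0.7 - (-28) = 27.3 K
term1 = a/(2h) = 0.137/(2*21) = 0.003261904762
term2 = a^2/(8k) = 0.137^2/(8*1.87) = 0.001254612299
t = rho*dH*1000/dT * (term1 + term2)
t = 919*288*1000/27.3 * (0.003261904762 + 0.001254612299)
t = 43787 s

43787


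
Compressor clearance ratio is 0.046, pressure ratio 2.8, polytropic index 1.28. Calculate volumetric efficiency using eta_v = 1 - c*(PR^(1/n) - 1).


PR^(1/n) = 2.8^(1/1.28) = 2.23533291
eta_v = 1 - 0.046 * (2.23533291 - 1)
eta_v = 0.9432

0.9432


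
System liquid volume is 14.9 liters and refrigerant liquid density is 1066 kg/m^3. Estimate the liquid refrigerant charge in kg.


Charge = V * rho / 1000
Charge = 14.9 * 1066 / 1000
Charge = 15.88 kg

15.88


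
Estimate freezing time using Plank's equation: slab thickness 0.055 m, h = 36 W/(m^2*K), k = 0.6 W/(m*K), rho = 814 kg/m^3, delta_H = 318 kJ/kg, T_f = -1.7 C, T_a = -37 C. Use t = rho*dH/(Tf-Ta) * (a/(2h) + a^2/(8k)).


dT = -1.7 - (-37) = 35.3 K
term1 = a/(2h) = 0.055/(2*36) = 0.0007638888889
term2 = a^2/(8k) = 0.055^2/(8*0.6) = 0.0006302083333
t = rho*dH*1000/dT * (term1 + term2)
t = 814*318*1000/35.3 * (0.0007638888889 + 0.0006302083333)
t = 10223 s

10223


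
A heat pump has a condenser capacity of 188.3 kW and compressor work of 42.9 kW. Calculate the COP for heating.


COP_hp = Q_cond / W
COP_hp = 188.3 / 42.9
COP_hp = 4.389

4.389


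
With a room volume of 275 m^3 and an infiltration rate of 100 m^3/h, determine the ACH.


ACH = flow / volume
ACH = 100 / 275
ACH = 0.364

0.364


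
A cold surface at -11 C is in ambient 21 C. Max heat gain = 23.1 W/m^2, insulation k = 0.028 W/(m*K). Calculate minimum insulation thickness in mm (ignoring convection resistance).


dT = 21 - (-11) = 32 K
thickness = k * dT / q_max * 1000
thickness = 0.028 * 32 / 23.1 * 1000
thickness = 38.8 mm

38.8


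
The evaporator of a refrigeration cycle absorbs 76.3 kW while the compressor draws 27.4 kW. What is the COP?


COP = Q_evap / W
COP = 76.3 / 27.4
COP = 2.785

2.785


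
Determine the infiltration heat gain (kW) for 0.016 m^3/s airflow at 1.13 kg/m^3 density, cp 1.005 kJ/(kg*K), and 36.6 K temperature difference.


Q = V_dot * rho * cp * dT
Q = 0.016 * 1.13 * 1.005 * 36.6
Q = 0.665 kW

0.665


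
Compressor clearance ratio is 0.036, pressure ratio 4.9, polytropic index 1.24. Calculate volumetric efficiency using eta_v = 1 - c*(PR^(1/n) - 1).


PR^(1/n) = 4.9^(1/1.24) = 3.60254772
eta_v = 1 - 0.036 * (3.60254772 - 1)
eta_v = 0.9063

0.9063


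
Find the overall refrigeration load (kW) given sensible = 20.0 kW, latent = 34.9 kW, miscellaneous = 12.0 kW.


Q_total = Q_s + Q_l + Q_misc
Q_total = 20.0 + 34.9 + 12.0
Q_total = 66.9 kW

66.9


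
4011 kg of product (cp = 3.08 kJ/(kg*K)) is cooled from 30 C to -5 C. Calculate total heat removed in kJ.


dT = 30 - (-5) = 35 K
Q = m * cp * dT = 4011 * 3.08 * 35
Q = 432386 kJ

432386


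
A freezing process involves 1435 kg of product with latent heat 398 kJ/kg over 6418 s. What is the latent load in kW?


Q_lat = m * h_fg / t
Q_lat = 1435 * 398 / 6418
Q_lat = 88.99 kW

88.99


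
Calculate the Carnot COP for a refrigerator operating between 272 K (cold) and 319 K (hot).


dT = 319 - 272 = 47 K
COP_carnot = T_cold / dT = 272 / 47
COP_carnot = 5.787

5.787


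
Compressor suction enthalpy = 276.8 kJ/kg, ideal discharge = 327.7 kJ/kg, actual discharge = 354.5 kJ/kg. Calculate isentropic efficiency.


dh_ideal = 327.7 - 276.8 = 50.9 kJ/kg
dh_actual = 354.5 - 276.8 = 77.7 kJ/kg
eta_s = dh_ideal / dh_actual = 50.9 / 77.7
eta_s = 0.6551

0.6551


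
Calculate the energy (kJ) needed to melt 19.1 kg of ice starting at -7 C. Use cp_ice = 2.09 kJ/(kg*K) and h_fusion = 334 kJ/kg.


Sensible heat = cp * dT = 2.09 * 7 = 14.63 kJ/kg
Total per kg = 14.63 + 334 = 348.63 kJ/kg
Q = m * total = 19.1 * 348.63
Q = 6658.8 kJ

6658.8


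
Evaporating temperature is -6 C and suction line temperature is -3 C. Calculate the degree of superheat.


Superheat = T_suction - T_evap
Superheat = -3 - (-6)
Superheat = 3 K

3


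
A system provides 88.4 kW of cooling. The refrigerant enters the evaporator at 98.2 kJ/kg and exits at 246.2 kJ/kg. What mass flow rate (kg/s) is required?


dh = 246.2 - 98.2 = 148.0 kJ/kg
m_dot = Q / dh = 88.4 / 148.0 = 0.5973 kg/s

0.5973


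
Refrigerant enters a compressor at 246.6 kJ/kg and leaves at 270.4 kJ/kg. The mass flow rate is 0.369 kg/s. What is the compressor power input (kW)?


dh = 270.4 - 246.6 = 23.8 kJ/kg
W = m_dot * dh = 0.369 * 23.8 = 8.78 kW

8.78


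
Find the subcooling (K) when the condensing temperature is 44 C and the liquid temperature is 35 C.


Subcooling = T_cond - T_liquid
Subcooling = 44 - 35
Subcooling = 9 K

9


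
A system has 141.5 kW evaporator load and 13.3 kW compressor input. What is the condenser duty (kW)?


Q_cond = Q_evap + W
Q_cond = 141.5 + 13.3
Q_cond = 154.8 kW

154.8


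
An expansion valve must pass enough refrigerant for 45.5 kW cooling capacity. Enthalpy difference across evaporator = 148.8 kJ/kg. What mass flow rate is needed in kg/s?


m_dot = Q / dh
m_dot = 45.5 / 148.8
m_dot = 0.3058 kg/s

0.3058


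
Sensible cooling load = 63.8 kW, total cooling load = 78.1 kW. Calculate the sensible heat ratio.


SHR = Q_sensible / Q_total
SHR = 63.8 / 78.1
SHR = 0.817

0.817


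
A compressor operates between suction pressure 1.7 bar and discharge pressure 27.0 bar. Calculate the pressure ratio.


PR = P_high / P_low
PR = 27.0 / 1.7
PR = 15.882

15.882


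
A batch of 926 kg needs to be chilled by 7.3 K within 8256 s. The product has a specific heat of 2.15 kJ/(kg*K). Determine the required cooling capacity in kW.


Q = m * cp * dT / t
Q = 926 * 2.15 * 7.3 / 8256
Q = 1.76 kW

1.76


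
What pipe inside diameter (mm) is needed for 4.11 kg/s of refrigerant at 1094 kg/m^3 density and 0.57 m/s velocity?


A = m_dot / (rho * v) = 4.11 / (1094 * 0.57) = 0.006590974695 m^2
d = sqrt(4*A/pi) * 1000
d = 91.6 mm

91.6


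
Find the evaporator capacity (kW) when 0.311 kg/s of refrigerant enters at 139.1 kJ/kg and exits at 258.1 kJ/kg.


dh = 258.1 - 139.1 = 119.0 kJ/kg
Q_evap = m_dot * dh = 0.311 * 119.0
Q_evap = 37.01 kW

37.01


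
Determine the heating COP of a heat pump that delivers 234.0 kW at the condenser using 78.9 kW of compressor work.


COP_hp = Q_cond / W
COP_hp = 234.0 / 78.9
COP_hp = 2.966

2.966


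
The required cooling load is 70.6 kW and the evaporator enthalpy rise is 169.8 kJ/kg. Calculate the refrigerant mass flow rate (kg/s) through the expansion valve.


m_dot = Q / dh
m_dot = 70.6 / 169.8
m_dot = 0.4158 kg/s

0.4158


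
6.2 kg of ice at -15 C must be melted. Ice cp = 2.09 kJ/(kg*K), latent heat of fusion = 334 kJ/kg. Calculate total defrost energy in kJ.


Sensible heat = cp * dT = 2.09 * 15 = 31.35 kJ/kg
Total per kg = 31.35 + 334 = 365.35 kJ/kg
Q = m * total = 6.2 * 365.35
Q = 2265.2 kJ

2265.2


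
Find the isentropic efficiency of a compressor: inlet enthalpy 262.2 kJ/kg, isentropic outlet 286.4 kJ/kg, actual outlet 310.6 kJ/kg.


dh_ideal = 286.4 - 262.2 = 24.2 kJ/kg
dh_actual = 310.6 - 262.2 = 48.4 kJ/kg
eta_s = dh_ideal / dh_actual = 24.2 / 48.4
eta_s = 0.5

0.5


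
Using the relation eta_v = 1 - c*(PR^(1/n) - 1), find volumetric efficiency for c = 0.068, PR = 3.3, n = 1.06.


PR^(1/n) = 3.3^(1/1.06) = 3.08435312
eta_v = 1 - 0.068 * (3.08435312 - 1)
eta_v = 0.8583

0.8583


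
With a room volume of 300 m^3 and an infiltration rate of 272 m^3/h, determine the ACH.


ACH = flow / volume
ACH = 272 / 300
ACH = 0.907

0.907


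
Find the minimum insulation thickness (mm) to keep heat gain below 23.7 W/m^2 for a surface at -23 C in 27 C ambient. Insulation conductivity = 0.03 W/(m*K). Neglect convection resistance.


dT = 27 - (-23) = 50 K
thickness = k * dT / q_max * 1000
thickness = 0.03 * 50 / 23.7 * 1000
thickness = 63.3 mm

63.3


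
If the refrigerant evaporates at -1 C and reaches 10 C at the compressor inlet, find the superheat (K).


Superheat = T_suction - T_evap
Superheat = 10 - (-1)
Superheat = 11 K

11


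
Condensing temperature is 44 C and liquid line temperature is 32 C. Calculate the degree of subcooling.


Subcooling = T_cond - T_liquid
Subcooling = 44 - 32
Subcooling = 12 K

12


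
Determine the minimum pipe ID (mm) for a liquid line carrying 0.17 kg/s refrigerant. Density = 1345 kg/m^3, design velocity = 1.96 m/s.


A = m_dot / (rho * v) = 0.17 / (1345 * 1.96) = 0.00006448676125 m^2
d = sqrt(4*A/pi) * 1000
d = 9.1 mm

9.1


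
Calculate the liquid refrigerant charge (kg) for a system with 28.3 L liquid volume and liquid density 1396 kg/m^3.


Charge = V * rho / 1000
Charge = 28.3 * 1396 / 1000
Charge = 39.51 kg

39.51


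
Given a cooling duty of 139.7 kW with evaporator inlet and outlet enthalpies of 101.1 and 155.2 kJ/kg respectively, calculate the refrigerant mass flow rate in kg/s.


dh = 155.2 - 101.1 = 54.1 kJ/kg
m_dot = Q / dh = 139.7 / 54.1 = 2.5823 kg/s

2.5823


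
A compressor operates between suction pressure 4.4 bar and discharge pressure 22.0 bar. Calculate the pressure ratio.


PR = P_high / P_low
PR = 22.0 / 4.4
PR = 5.0

5.0


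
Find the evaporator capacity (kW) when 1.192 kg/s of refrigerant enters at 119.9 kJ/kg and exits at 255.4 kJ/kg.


dh = 255.4 - 119.9 = 135.5 kJ/kg
Q_evap = m_dot * dh = 1.192 * 135.5
Q_evap = 161.52 kW

161.52


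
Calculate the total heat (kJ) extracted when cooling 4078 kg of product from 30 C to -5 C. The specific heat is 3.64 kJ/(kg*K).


dT = 30 - (-5) = 35 K
Q = m * cp * dT = 4078 * 3.64 * 35
Q = 519537 kJ

519537


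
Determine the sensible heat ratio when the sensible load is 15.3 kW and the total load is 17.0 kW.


SHR = Q_sensible / Q_total
SHR = 15.3 / 17.0
SHR = 0.9

0.9


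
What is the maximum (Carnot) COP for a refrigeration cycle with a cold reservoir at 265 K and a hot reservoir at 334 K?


dT = 334 - 265 = 69 K
COP_carnot = T_cold / dT = 265 / 69
COP_carnot = 3.841

3.841


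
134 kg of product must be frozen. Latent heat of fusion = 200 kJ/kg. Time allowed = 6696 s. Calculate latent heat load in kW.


Q_lat = m * h_fg / t
Q_lat = 134 * 200 / 6696
Q_lat = 4.0 kW

4.0


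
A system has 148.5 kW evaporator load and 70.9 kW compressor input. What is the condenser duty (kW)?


Q_cond = Q_evap + W
Q_cond = 148.5 + 70.9
Q_cond = 219.4 kW

219.4


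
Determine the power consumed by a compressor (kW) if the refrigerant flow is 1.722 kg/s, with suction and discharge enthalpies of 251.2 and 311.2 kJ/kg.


dh = 311.2 - 251.2 = 60.0 kJ/kg
W = m_dot * dh = 1.722 * 60.0 = 103.32 kW

103.32


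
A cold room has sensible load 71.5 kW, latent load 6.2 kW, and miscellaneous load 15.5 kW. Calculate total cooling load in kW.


Q_total = Q_s + Q_l + Q_misc
Q_total = 71.5 + 6.2 + 15.5
Q_total = 93.2 kW

93.2


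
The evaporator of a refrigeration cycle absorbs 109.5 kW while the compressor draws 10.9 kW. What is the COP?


COP = Q_evap / W
COP = 109.5 / 10.9
COP = 10.046

10.046


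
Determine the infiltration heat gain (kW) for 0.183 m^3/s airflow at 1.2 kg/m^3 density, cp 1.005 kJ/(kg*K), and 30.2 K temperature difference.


Q = V_dot * rho * cp * dT
Q = 0.183 * 1.2 * 1.005 * 30.2
Q = 6.665 kW

6.665


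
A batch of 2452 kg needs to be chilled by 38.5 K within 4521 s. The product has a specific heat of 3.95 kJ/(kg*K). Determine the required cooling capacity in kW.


Q = m * cp * dT / t
Q = 2452 * 3.95 * 38.5 / 4521
Q = 82.479 kW

82.479


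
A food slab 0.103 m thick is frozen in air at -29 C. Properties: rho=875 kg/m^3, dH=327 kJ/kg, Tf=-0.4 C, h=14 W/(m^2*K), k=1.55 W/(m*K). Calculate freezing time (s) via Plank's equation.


dT = -0.4 - (-29) = 28.6 K
term1 = a/(2h) = 0.103/(2*14) = 0.003678571429
term2 = a^2/(8k) = 0.103^2/(8*1.55) = 0.0008555645161
t = rho*dH*1000/dT * (term1 + term2)
t = 875*327*1000/28.6 * (0.003678571429 + 0.0008555645161)
t = 45361 s

45361


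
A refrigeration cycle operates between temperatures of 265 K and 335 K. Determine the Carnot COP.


dT = 335 - 265 = 70 K
COP_carnot = T_cold / dT = 265 / 70
COP_carnot = 3.786

3.786


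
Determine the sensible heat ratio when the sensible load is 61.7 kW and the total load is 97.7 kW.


SHR = Q_sensible / Q_total
SHR = 61.7 / 97.7
SHR = 0.632

0.632


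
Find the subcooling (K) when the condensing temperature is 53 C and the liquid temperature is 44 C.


Subcooling = T_cond - T_liquid
Subcooling = 53 - 44
Subcooling = 9 K

9


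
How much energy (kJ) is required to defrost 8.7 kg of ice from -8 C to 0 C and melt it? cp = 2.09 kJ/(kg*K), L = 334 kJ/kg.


Sensible heat = cp * dT = 2.09 * 8 = 16.72 kJ/kg
Total per kg = 16.72 + 334 = 350.72 kJ/kg
Q = m * total = 8.7 * 350.72
Q = 3051.3 kJ

3051.3


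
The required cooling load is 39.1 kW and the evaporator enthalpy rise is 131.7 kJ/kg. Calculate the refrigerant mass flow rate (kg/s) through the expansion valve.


m_dot = Q / dh
m_dot = 39.1 / 131.7
m_dot = 0.2969 kg/s

0.2969


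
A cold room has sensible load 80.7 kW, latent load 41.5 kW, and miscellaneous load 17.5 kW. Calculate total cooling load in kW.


Q_total = Q_s + Q_l + Q_misc
Q_total = 80.7 + 41.5 + 17.5
Q_total = 139.7 kW

139.7


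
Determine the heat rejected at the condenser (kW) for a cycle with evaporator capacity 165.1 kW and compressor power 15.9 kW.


Q_cond = Q_evap + W
Q_cond = 165.1 + 15.9
Q_cond = 181.0 kW

181.0


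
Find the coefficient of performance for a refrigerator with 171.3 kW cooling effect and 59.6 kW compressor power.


COP = Q_evap / W
COP = 171.3 / 59.6
COP = 2.874

2.874
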